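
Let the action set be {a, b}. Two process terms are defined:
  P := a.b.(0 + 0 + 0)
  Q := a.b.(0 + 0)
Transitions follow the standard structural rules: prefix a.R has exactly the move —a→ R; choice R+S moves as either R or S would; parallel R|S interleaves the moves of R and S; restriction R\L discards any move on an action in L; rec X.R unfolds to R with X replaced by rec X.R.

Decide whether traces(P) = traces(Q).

LTS(P): 3 reachable states
  m0 = a.b.(0 + 0 + 0) | --a--▸ m1
  m1 = b.(0 + 0 + 0) | --b--▸ m2
  m2 = 0 + 0 + 0 | ·
LTS(Q): 3 reachable states
  n0 = a.b.(0 + 0) | --a--▸ n1
  n1 = b.(0 + 0) | --b--▸ n2
  n2 = 0 + 0 | ·
Coarsest stable partition (strong bisimilarity classes):
  B0 = {m0, n0}
  B1 = {m1, n1}
  B2 = {m2, n2}
m0 ∈ B0, n0 ∈ B0 → same block
Bisimilar ⇒ trace-equivalent.

trace-equivalent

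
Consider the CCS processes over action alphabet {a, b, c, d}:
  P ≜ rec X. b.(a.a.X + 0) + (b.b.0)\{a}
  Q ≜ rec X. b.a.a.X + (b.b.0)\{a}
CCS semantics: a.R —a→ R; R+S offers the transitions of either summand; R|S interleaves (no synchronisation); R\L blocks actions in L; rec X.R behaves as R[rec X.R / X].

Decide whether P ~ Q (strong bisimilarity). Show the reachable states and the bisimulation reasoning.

P's transition system — 5 states:
  p0 = rec X. b.(a.a.X + 0) + (b.b.0)\{a} → ··b··> p1, ··b··> p2
  p1 = (b.0)\{a} → ··b··> p3
  p2 = a.a.(rec X. b.(a.a.X + 0) + (b.b.0)\{a}) + 0 → ··a··> p4
  p3 = 0\{a} → (no moves)
  p4 = a.(rec X. b.(a.a.X + 0) + (b.b.0)\{a}) → ··a··> p0
Q's transition system — 5 states:
  q0 = rec X. b.a.a.X + (b.b.0)\{a} → ··b··> q1, ··b··> q2
  q1 = (b.0)\{a} → ··b··> q3
  q2 = a.a.(rec X. b.a.a.X + (b.b.0)\{a}) → ··a··> q4
  q3 = 0\{a} → (no moves)
  q4 = a.(rec X. b.a.a.X + (b.b.0)\{a}) → ··a··> q0
Bisimilarity quotient blocks:
  B0 = {p0, q0}
  B1 = {p1, q1}
  B2 = {p3, q3}
  B3 = {p2, q2}
  B4 = {p4, q4}
p0 ∈ B0, q0 ∈ B0 → same block

P ~ Q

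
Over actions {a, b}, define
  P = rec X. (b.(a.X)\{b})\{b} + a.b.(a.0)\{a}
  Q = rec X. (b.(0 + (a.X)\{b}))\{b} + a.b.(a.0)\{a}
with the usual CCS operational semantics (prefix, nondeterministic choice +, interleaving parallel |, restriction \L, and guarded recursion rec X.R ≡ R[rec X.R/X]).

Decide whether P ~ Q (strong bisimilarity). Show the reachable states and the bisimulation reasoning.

P's transition system — 3 states:
  m0 = rec X. (b.(a.X)\{b})\{b} + a.b.(a.0)\{a} :: —a→ m1
  m1 = b.(a.0)\{a} :: —b→ m2
  m2 = (a.0)\{a} :: ·
Q's transition system — 3 states:
  n0 = rec X. (b.(0 + (a.X)\{b}))\{b} + a.b.(a.0)\{a} :: —a→ n1
  n1 = b.(a.0)\{a} :: —b→ n2
  n2 = (a.0)\{a} :: ·
Bisimilarity quotient blocks:
  B0 = {m0, n0}
  B1 = {m1, n1}
  B2 = {m2, n2}
m0 ∈ B0, n0 ∈ B0 → same block

YES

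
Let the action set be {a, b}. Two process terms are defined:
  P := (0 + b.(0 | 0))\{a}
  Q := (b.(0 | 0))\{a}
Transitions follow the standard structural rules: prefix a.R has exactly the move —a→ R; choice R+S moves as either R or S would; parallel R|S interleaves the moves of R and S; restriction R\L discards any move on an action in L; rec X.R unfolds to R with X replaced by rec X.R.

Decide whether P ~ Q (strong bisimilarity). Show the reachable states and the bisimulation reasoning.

YES

P's transition system — 2 states:
  p0 = (0 + b.(0 | 0))\{a} :: =b=> p1
  p1 = (0 | 0)\{a} :: ∅
Q's transition system — 2 states:
  q0 = (b.(0 | 0))\{a} :: =b=> q1
  q1 = (0 | 0)\{a} :: ∅
Partition-refinement fixed point:
  B0 = {p0, q0}
  B1 = {p1, q1}
p0 ∈ B0, q0 ∈ B0 → same block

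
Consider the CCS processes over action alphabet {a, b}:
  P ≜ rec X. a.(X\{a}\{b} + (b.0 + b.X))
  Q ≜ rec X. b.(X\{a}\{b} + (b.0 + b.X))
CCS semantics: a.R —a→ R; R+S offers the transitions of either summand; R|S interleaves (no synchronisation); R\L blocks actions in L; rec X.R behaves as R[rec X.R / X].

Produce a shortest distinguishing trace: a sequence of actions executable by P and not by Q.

Reachable graph of P (3 states):
  s0 = rec X. a.(X\{a}\{b} + (b.0 + b.X)) → =a=> s1
  s1 = (rec X. a.(X\{a}\{b} + (b.0 + b.X)))\{a}\{b} + (b.0 + b.(rec X. a.(X\{a}\{b} + (b.0 + b.X)))) → =b=> s0, =b=> s2
  s2 = 0 → ∅
Reachable graph of Q (3 states):
  t0 = rec X. b.(X\{a}\{b} + (b.0 + b.X)) → =b=> t1
  t1 = (rec X. b.(X\{a}\{b} + (b.0 + b.X)))\{a}\{b} + (b.0 + b.(rec X. b.(X\{a}\{b} + (b.0 + b.X)))) → =b=> t0, =b=> t2
  t2 = 0 → ∅
Trace ⟨a⟩ through P, begin at {s0}:
  after a @ step 1: {s1}
  P completes σ.
Trace ⟨a⟩ through Q, begin at {t0}:
  after a @ step 1: ∅ (Q stuck)

a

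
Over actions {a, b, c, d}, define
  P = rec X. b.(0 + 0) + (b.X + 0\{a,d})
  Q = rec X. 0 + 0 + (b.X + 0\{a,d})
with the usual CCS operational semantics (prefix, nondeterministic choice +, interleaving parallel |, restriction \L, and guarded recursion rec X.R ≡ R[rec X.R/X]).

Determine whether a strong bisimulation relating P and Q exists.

not bisimilar

LTS(P): 2 reachable states
  m0 = rec X. b.(0 + 0) + (b.X + 0\{a,d}) ⊢ -b-> m0, -b-> m1
  m1 = 0 + 0 ⊢ stopped
LTS(Q): 1 reachable states
  n0 = rec X. 0 + 0 + (b.X + 0\{a,d}) ⊢ -b-> n0
Partition-refinement fixed point:
  B0 = {m0}
  B1 = {m1}
  B2 = {n0}
m0 ∈ B0, n0 ∈ B2 → different blocks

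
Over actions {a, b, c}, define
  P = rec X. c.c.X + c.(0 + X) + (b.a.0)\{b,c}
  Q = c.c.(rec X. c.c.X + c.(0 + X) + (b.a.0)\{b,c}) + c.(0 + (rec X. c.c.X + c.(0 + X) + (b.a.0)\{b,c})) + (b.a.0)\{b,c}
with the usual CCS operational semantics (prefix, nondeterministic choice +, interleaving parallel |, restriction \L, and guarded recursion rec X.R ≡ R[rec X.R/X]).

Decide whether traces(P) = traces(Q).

trace-equivalent

Reachable graph of P (3 states):
  u0 = rec X. c.c.X + c.(0 + X) + (b.a.0)\{b,c} has moves =c=> u1, =c=> u2
  u1 = 0 + (rec X. c.c.X + c.(0 + X) + (b.a.0)\{b,c}) has moves =c=> u1, =c=> u2
  u2 = c.(rec X. c.c.X + c.(0 + X) + (b.a.0)\{b,c}) has moves =c=> u0
Reachable graph of Q (4 states):
  v0 = c.c.(rec X. c.c.X + c.(0 + X) + (b.a.0)\{b,c}) + c.(0 + (rec X. c.c.X + c.(0 + X) + (b.a.0)\{b,c})) + (b.a.0)\{b,c} has moves =c=> v1, =c=> v2
  v1 = 0 + (rec X. c.c.X + c.(0 + X) + (b.a.0)\{b,c}) has moves =c=> v1, =c=> v2
  v2 = c.(rec X. c.c.X + c.(0 + X) + (b.a.0)\{b,c}) has moves =c=> v3
  v3 = rec X. c.c.X + c.(0 + X) + (b.a.0)\{b,c} has moves =c=> v1, =c=> v2
Coarsest stable partition (strong bisimilarity classes):
  B0 = {u0, u1, u2, v0, v1, v2, v3}
u0 ∈ B0, v0 ∈ B0 → same block
Bisimilar ⇒ trace-equivalent.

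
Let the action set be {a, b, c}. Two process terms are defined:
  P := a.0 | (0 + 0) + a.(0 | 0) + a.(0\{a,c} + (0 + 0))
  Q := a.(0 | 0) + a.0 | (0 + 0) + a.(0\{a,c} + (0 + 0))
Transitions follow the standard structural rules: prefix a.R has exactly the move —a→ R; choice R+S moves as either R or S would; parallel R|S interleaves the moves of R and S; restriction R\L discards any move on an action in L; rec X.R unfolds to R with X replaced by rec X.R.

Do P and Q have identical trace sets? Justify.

traces(P) = traces(Q)

P's transition system — 4 states:
  m0 = a.0 | (0 + 0) + a.(0 | 0) + a.(0\{a,c} + (0 + 0)) ⊢ =a=> m1, =a=> m2, =a=> m3
  m1 = 0 | (0 + 0) ⊢ stopped
  m2 = 0 | 0 ⊢ stopped
  m3 = 0\{a,c} + (0 + 0) ⊢ stopped
Q's transition system — 4 states:
  n0 = a.(0 | 0) + a.0 | (0 + 0) + a.(0\{a,c} + (0 + 0)) ⊢ =a=> n1, =a=> n2, =a=> n3
  n1 = 0 | (0 + 0) ⊢ stopped
  n2 = 0 | 0 ⊢ stopped
  n3 = 0\{a,c} + (0 + 0) ⊢ stopped
Bisimilarity quotient blocks:
  B0 = {m0, n0}
  B1 = {m1, m2, m3, n1, n2, n3}
m0 ∈ B0, n0 ∈ B0 → same block
Bisimilar ⇒ trace-equivalent.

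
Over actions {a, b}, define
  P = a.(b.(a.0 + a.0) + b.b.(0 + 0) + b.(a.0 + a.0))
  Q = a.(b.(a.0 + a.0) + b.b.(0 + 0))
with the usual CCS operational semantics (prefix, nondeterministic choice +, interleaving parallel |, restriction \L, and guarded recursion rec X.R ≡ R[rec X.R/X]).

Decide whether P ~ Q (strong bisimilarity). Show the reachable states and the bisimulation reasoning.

Reachable graph of P (6 states):
  u0 = a.(b.(a.0 + a.0) + b.b.(0 + 0) + b.(a.0 + a.0)) | -a-> u1
  u1 = b.(a.0 + a.0) + b.b.(0 + 0) + b.(a.0 + a.0) | -b-> u2, -b-> u3
  u2 = a.0 + a.0 | -a-> u4
  u3 = b.(0 + 0) | -b-> u5
  u4 = 0 | deadlocked
  u5 = 0 + 0 | deadlocked
Reachable graph of Q (6 states):
  v0 = a.(b.(a.0 + a.0) + b.b.(0 + 0)) | -a-> v1
  v1 = b.(a.0 + a.0) + b.b.(0 + 0) | -b-> v2, -b-> v3
  v2 = a.0 + a.0 | -a-> v4
  v3 = b.(0 + 0) | -b-> v5
  v4 = 0 | deadlocked
  v5 = 0 + 0 | deadlocked
Partition-refinement fixed point:
  B0 = {u0, v0}
  B1 = {u1, v1}
  B2 = {u2, v2}
  B3 = {u4, u5, v4, v5}
  B4 = {u3, v3}
u0 ∈ B0, v0 ∈ B0 → same block

YES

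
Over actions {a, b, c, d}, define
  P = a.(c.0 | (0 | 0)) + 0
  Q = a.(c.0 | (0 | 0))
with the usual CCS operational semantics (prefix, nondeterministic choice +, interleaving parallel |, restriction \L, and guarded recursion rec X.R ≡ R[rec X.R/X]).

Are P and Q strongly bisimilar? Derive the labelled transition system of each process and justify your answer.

bisimilar

Reachable graph of P (3 states):
  p0 = a.(c.0 | (0 | 0)) + 0 has moves =a=> p1
  p1 = c.0 | (0 | 0) has moves =c=> p2
  p2 = 0 | (0 | 0) has moves ∅
Reachable graph of Q (3 states):
  q0 = a.(c.0 | (0 | 0)) has moves =a=> q1
  q1 = c.0 | (0 | 0) has moves =c=> q2
  q2 = 0 | (0 | 0) has moves ∅
Bisimilarity quotient blocks:
  B0 = {p0, q0}
  B1 = {p1, q1}
  B2 = {p2, q2}
p0 ∈ B0, q0 ∈ B0 → same block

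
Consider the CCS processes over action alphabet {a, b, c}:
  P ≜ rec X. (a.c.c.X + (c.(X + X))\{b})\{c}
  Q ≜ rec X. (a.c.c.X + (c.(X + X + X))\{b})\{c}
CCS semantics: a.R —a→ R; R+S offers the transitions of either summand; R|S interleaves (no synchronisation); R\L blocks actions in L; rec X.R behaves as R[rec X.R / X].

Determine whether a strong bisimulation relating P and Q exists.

P's transition system — 2 states:
  m0 = rec X. (a.c.c.X + (c.(X + X))\{b})\{c} ⊢ ··a··> m1
  m1 = (c.c.(rec X. (a.c.c.X + (c.(X + X))\{b})\{c}))\{c} ⊢ (no moves)
Q's transition system — 2 states:
  n0 = rec X. (a.c.c.X + (c.(X + X + X))\{b})\{c} ⊢ ··a··> n1
  n1 = (c.c.(rec X. (a.c.c.X + (c.(X + X + X))\{b})\{c}))\{c} ⊢ (no moves)
Partition-refinement fixed point:
  B0 = {m0, n0}
  B1 = {m1, n1}
m0 ∈ B0, n0 ∈ B0 → same block

YES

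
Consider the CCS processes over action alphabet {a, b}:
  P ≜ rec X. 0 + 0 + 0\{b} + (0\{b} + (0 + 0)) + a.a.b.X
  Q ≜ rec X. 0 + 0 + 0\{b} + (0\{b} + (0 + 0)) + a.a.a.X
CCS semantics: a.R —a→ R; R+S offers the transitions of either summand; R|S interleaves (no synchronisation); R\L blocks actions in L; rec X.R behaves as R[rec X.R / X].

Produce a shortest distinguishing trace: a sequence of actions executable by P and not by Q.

aab

LTS(P): 3 reachable states
  u0 = rec X. 0 + 0 + 0\{b} + (0\{b} + (0 + 0)) + a.a.b.X → ··a··> u1
  u1 = a.b.(rec X. 0 + 0 + 0\{b} + (0\{b} + (0 + 0)) + a.a.b.X) → ··a··> u2
  u2 = b.(rec X. 0 + 0 + 0\{b} + (0\{b} + (0 + 0)) + a.a.b.X) → ··b··> u0
LTS(Q): 3 reachable states
  v0 = rec X. 0 + 0 + 0\{b} + (0\{b} + (0 + 0)) + a.a.a.X → ··a··> v1
  v1 = a.a.(rec X. 0 + 0 + 0\{b} + (0\{b} + (0 + 0)) + a.a.a.X) → ··a··> v2
  v2 = a.(rec X. 0 + 0 + 0\{b} + (0\{b} + (0 + 0)) + a.a.a.X) → ··a··> v0
Run σ = ⟨aab⟩ on P: start {u0}
  [1] a ⇒ {u1}
  [2] a ⇒ {u2}
  [3] b ⇒ {u0}
  ✓ P
Run σ = ⟨aab⟩ on Q: start {v0}
  [1] a ⇒ {v1}
  [2] a ⇒ {v2}
  [3] b ⇒ ∅ (Q stuck)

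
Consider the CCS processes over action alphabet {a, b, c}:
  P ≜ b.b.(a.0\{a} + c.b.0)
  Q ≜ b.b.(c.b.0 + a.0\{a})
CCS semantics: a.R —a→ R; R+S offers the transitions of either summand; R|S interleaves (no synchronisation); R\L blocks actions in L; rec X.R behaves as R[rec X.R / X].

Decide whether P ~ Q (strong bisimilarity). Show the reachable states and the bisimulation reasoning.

LTS(P): 6 reachable states
  m0 = b.b.(a.0\{a} + c.b.0) has moves ··b··> m1
  m1 = b.(a.0\{a} + c.b.0) has moves ··b··> m2
  m2 = a.0\{a} + c.b.0 has moves ··a··> m3, ··c··> m4
  m3 = 0\{a} has moves (no moves)
  m4 = b.0 has moves ··b··> m5
  m5 = 0 has moves (no moves)
LTS(Q): 6 reachable states
  n0 = b.b.(c.b.0 + a.0\{a}) has moves ··b··> n1
  n1 = b.(c.b.0 + a.0\{a}) has moves ··b··> n2
  n2 = c.b.0 + a.0\{a} has moves ··a··> n3, ··c··> n4
  n3 = 0\{a} has moves (no moves)
  n4 = b.0 has moves ··b··> n5
  n5 = 0 has moves (no moves)
Coarsest stable partition (strong bisimilarity classes):
  B0 = {m0, n0}
  B1 = {m1, n1}
  B2 = {m2, n2}
  B3 = {m3, m5, n3, n5}
  B4 = {m4, n4}
m0 ∈ B0, n0 ∈ B0 → same block

P ~ Q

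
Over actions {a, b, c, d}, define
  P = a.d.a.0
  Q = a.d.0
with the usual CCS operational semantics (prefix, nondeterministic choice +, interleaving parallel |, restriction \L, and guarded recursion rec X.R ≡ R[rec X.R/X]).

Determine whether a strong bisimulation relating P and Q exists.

not bisimilar

Reachable graph of P (4 states):
  p0 = a.d.a.0 has moves —a→ p1
  p1 = d.a.0 has moves —d→ p2
  p2 = a.0 has moves —a→ p3
  p3 = 0 has moves ·
Reachable graph of Q (3 states):
  q0 = a.d.0 has moves —a→ q1
  q1 = d.0 has moves —d→ q2
  q2 = 0 has moves ·
Partition-refinement fixed point:
  B0 = {p0}
  B1 = {p1}
  B2 = {p2}
  B3 = {p3, q2}
  B4 = {q0}
  B5 = {q1}
p0 ∈ B0, q0 ∈ B4 → different blocks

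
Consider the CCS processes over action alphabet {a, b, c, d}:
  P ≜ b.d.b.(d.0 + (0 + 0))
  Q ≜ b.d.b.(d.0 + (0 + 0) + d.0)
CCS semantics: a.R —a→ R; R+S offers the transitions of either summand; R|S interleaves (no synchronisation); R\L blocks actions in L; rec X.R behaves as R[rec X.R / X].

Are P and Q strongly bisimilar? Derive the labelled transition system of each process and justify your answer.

bisimilar

Reachable graph of P (5 states):
  m0 = b.d.b.(d.0 + (0 + 0)) :: ··b··> m1
  m1 = d.b.(d.0 + (0 + 0)) :: ··d··> m2
  m2 = b.(d.0 + (0 + 0)) :: ··b··> m3
  m3 = d.0 + (0 + 0) :: ··d··> m4
  m4 = 0 :: ·
Reachable graph of Q (5 states):
  n0 = b.d.b.(d.0 + (0 + 0) + d.0) :: ··b··> n1
  n1 = d.b.(d.0 + (0 + 0) + d.0) :: ··d··> n2
  n2 = b.(d.0 + (0 + 0) + d.0) :: ··b··> n3
  n3 = d.0 + (0 + 0) + d.0 :: ··d··> n4
  n4 = 0 :: ·
Partition-refinement fixed point:
  B0 = {m0, n0}
  B1 = {m1, n1}
  B2 = {m2, n2}
  B3 = {m3, n3}
  B4 = {m4, n4}
m0 ∈ B0, n0 ∈ B0 → same block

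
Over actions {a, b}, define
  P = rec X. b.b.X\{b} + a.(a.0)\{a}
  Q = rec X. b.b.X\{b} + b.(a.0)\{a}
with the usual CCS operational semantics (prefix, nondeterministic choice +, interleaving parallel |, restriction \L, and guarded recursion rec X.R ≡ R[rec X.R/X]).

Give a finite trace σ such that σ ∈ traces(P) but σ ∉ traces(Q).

a

Reachable graph of P (5 states):
  m0 = rec X. b.b.X\{b} + a.(a.0)\{a} | =a=> m1, =b=> m2
  m1 = (a.0)\{a} | ∅
  m2 = b.(rec X. b.b.X\{b} + a.(a.0)\{a})\{b} | =b=> m3
  m3 = (rec X. b.b.X\{b} + a.(a.0)\{a})\{b} | =a=> m4
  m4 = (a.0)\{a}\{b} | ∅
Reachable graph of Q (4 states):
  n0 = rec X. b.b.X\{b} + b.(a.0)\{a} | =b=> n1, =b=> n2
  n1 = (a.0)\{a} | ∅
  n2 = b.(rec X. b.b.X\{b} + b.(a.0)\{a})\{b} | =b=> n3
  n3 = (rec X. b.b.X\{b} + b.(a.0)\{a})\{b} | ∅
Executing a from P (initial set {m0}):
  after a @ step 1: {m1}
  — P admits the full trace.
Executing a from Q (initial set {n0}):
  after a @ step 1: no successor for Q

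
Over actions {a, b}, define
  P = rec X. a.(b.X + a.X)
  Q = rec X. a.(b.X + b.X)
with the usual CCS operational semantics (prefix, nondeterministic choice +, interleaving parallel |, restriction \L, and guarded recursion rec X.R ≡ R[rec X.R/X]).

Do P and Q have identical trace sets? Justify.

NO — witness ⟨aa⟩

Reachable graph of P (2 states):
  p0 = rec X. a.(b.X + a.X) :: =a=> p1
  p1 = b.(rec X. a.(b.X + a.X)) + a.(rec X. a.(b.X + a.X)) :: =a=> p0, =b=> p0
Reachable graph of Q (2 states):
  q0 = rec X. a.(b.X + b.X) :: =a=> q1
  q1 = b.(rec X. a.(b.X + b.X)) + b.(rec X. a.(b.X + b.X)) :: =b=> q0
Trace ⟨aa⟩ through P, begin at {p0}:
  after a @ step 1: {p1}
  after a @ step 2: {p0}
  — P admits the full trace.
Trace ⟨aa⟩ through Q, begin at {q0}:
  after a @ step 1: {q1}
  after a @ step 2: ∅ (Q stuck)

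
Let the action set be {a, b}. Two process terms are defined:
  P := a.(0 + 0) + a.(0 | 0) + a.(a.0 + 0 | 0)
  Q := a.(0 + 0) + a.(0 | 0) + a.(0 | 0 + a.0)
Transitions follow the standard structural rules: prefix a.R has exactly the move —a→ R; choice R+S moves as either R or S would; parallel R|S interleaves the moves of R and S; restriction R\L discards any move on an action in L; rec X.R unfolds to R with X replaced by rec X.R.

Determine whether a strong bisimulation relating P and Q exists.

P ~ Q

LTS(P): 5 reachable states
  m0 = a.(0 + 0) + a.(0 | 0) + a.(a.0 + 0 | 0) has moves =a=> m1, =a=> m2, =a=> m3
  m1 = 0 + 0 has moves deadlocked
  m2 = 0 | 0 has moves deadlocked
  m3 = a.0 + 0 | 0 has moves =a=> m4
  m4 = 0 has moves deadlocked
LTS(Q): 5 reachable states
  n0 = a.(0 + 0) + a.(0 | 0) + a.(0 | 0 + a.0) has moves =a=> n1, =a=> n2, =a=> n3
  n1 = 0 + 0 has moves deadlocked
  n2 = 0 | 0 has moves deadlocked
  n3 = 0 | 0 + a.0 has moves =a=> n4
  n4 = 0 has moves deadlocked
Partition-refinement fixed point:
  B0 = {m0, n0}
  B1 = {m1, m2, m4, n1, n2, n4}
  B2 = {m3, n3}
m0 ∈ B0, n0 ∈ B0 → same block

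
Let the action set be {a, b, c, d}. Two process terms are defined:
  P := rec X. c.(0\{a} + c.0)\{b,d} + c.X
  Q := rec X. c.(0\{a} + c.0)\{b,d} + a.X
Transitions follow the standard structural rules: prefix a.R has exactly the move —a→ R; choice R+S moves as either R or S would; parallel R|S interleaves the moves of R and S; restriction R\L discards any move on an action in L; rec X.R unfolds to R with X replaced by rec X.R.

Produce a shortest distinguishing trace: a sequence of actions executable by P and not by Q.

LTS(P): 3 reachable states
  p0 = rec X. c.(0\{a} + c.0)\{b,d} + c.X → -c-> p0, -c-> p1
  p1 = (0\{a} + c.0)\{b,d} → -c-> p2
  p2 = 0\{b,d} → ∅
LTS(Q): 3 reachable states
  q0 = rec X. c.(0\{a} + c.0)\{b,d} + a.X → -a-> q0, -c-> q1
  q1 = (0\{a} + c.0)\{b,d} → -c-> q2
  q2 = 0\{b,d} → ∅
Executing ccc from P (initial set {p0}):
  after c @ step 1: {p0, p1}
  after c @ step 2: {p0, p1, p2}
  after c @ step 3: {p0, p1, p2}
  ✓ P
Executing ccc from Q (initial set {q0}):
  after c @ step 1: {q1}
  after c @ step 2: {q2}
  after c @ step 3: ∅ (Q stuck)

ccc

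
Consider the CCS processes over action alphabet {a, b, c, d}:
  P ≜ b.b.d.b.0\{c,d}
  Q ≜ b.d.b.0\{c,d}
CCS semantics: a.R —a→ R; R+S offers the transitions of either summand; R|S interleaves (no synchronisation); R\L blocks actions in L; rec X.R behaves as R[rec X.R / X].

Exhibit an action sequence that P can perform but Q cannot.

Reachable graph of P (5 states):
  p0 = b.b.d.b.0\{c,d} → --b--▸ p1
  p1 = b.d.b.0\{c,d} → --b--▸ p2
  p2 = d.b.0\{c,d} → --d--▸ p3
  p3 = b.0\{c,d} → --b--▸ p4
  p4 = 0\{c,d} → (no moves)
Reachable graph of Q (4 states):
  q0 = b.d.b.0\{c,d} → --b--▸ q1
  q1 = d.b.0\{c,d} → --d--▸ q2
  q2 = b.0\{c,d} → --b--▸ q3
  q3 = 0\{c,d} → (no moves)
Trace ⟨bb⟩ through P, begin at {p0}:
  after b @ step 1: {p1}
  after b @ step 2: {p2}
  — P admits the full trace.
Trace ⟨bb⟩ through Q, begin at {q0}:
  after b @ step 1: {q1}
  after b @ step 2: ∅  — Q cannot continue

bb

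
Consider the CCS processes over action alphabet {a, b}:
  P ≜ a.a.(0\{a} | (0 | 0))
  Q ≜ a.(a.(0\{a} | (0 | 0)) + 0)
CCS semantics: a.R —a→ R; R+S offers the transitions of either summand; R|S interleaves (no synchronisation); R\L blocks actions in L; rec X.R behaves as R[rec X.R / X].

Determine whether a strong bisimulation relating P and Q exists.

P ~ Q

Reachable graph of P (3 states):
  s0 = a.a.(0\{a} | (0 | 0)) | -a-> s1
  s1 = a.(0\{a} | (0 | 0)) | -a-> s2
  s2 = 0\{a} | (0 | 0) | (no moves)
Reachable graph of Q (3 states):
  t0 = a.(a.(0\{a} | (0 | 0)) + 0) | -a-> t1
  t1 = a.(0\{a} | (0 | 0)) + 0 | -a-> t2
  t2 = 0\{a} | (0 | 0) | (no moves)
Partition-refinement fixed point:
  B0 = {s0, t0}
  B1 = {s1, t1}
  B2 = {s2, t2}
s0 ∈ B0, t0 ∈ B0 → same block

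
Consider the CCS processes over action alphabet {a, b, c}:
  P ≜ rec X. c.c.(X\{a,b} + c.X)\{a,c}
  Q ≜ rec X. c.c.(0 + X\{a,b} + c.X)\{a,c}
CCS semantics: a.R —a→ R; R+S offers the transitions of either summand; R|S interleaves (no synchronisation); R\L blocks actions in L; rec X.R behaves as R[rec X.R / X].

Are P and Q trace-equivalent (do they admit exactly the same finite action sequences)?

Reachable graph of P (3 states):
  u0 = rec X. c.c.(X\{a,b} + c.X)\{a,c} :: =c=> u1
  u1 = c.((rec X. c.c.(X\{a,b} + c.X)\{a,c})\{a,b} + c.(rec X. c.c.(X\{a,b} + c.X)\{a,c}))\{a,c} :: =c=> u2
  u2 = ((rec X. c.c.(X\{a,b} + c.X)\{a,c})\{a,b} + c.(rec X. c.c.(X\{a,b} + c.X)\{a,c}))\{a,c} :: (no moves)
Reachable graph of Q (3 states):
  v0 = rec X. c.c.(0 + X\{a,b} + c.X)\{a,c} :: =c=> v1
  v1 = c.(0 + (rec X. c.c.(0 + X\{a,b} + c.X)\{a,c})\{a,b} + c.(rec X. c.c.(0 + X\{a,b} + c.X)\{a,c}))\{a,c} :: =c=> v2
  v2 = (0 + (rec X. c.c.(0 + X\{a,b} + c.X)\{a,c})\{a,b} + c.(rec X. c.c.(0 + X\{a,b} + c.X)\{a,c}))\{a,c} :: (no moves)
Bisimilarity quotient blocks:
  B0 = {u0, v0}
  B1 = {u1, v1}
  B2 = {u2, v2}
u0 ∈ B0, v0 ∈ B0 → same block
Bisimilar ⇒ trace-equivalent.

traces(P) = traces(Q)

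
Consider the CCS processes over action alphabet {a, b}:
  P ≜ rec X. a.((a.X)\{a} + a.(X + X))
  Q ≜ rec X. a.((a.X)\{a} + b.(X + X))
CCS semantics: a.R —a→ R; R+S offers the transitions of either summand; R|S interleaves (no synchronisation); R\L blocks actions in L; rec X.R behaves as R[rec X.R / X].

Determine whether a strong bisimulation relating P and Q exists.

NO

LTS(P): 3 reachable states
  s0 = rec X. a.((a.X)\{a} + a.(X + X)) → ··a··> s1
  s1 = (a.(rec X. a.((a.X)\{a} + a.(X + X))))\{a} + a.((rec X. a.((a.X)\{a} + a.(X + X))) + (rec X. a.((a.X)\{a} + a.(X + X)))) → ··a··> s2
  s2 = (rec X. a.((a.X)\{a} + a.(X + X))) + (rec X. a.((a.X)\{a} + a.(X + X))) → ··a··> s1
LTS(Q): 3 reachable states
  t0 = rec X. a.((a.X)\{a} + b.(X + X)) → ··a··> t1
  t1 = (a.(rec X. a.((a.X)\{a} + b.(X + X))))\{a} + b.((rec X. a.((a.X)\{a} + b.(X + X))) + (rec X. a.((a.X)\{a} + b.(X + X)))) → ··b··> t2
  t2 = (rec X. a.((a.X)\{a} + b.(X + X))) + (rec X. a.((a.X)\{a} + b.(X + X))) → ··a··> t1
Partition-refinement fixed point:
  B0 = {s0, s1, s2}
  B1 = {t0, t2}
  B2 = {t1}
s0 ∈ B0, t0 ∈ B1 → different blocks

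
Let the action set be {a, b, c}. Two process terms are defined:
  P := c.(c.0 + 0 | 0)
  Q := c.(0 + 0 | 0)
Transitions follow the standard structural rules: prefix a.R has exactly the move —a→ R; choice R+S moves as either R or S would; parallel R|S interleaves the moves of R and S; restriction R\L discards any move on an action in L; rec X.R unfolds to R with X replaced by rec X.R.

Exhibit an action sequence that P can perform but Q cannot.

cc

Reachable graph of P (3 states):
  s0 = c.(c.0 + 0 | 0) has moves --c--▸ s1
  s1 = c.0 + 0 | 0 has moves --c--▸ s2
  s2 = 0 has moves ·
Reachable graph of Q (2 states):
  t0 = c.(0 + 0 | 0) has moves --c--▸ t1
  t1 = 0 + 0 | 0 has moves ·
Executing cc from P (initial set {s0}):
  [1] c ⇒ {s1}
  [2] c ⇒ {s2}
  P completes σ.
Executing cc from Q (initial set {t0}):
  [1] c ⇒ {t1}
  [2] c ⇒ no successor for Q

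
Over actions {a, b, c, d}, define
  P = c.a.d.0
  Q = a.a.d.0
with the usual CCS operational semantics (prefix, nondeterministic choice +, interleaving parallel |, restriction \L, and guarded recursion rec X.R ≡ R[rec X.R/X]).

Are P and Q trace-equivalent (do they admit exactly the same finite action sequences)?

traces(P) ≠ traces(Q) — witness ⟨c⟩

P's transition system — 4 states:
  s0 = c.a.d.0 has moves -c-> s1
  s1 = a.d.0 has moves -a-> s2
  s2 = d.0 has moves -d-> s3
  s3 = 0 has moves stopped
Q's transition system — 4 states:
  t0 = a.a.d.0 has moves -a-> t1
  t1 = a.d.0 has moves -a-> t2
  t2 = d.0 has moves -d-> t3
  t3 = 0 has moves stopped
Executing c from P (initial set {s0}):
  [1] c ⇒ {s1}
  — P admits the full trace.
Executing c from Q (initial set {t0}):
  [1] c ⇒ ∅  — Q cannot continue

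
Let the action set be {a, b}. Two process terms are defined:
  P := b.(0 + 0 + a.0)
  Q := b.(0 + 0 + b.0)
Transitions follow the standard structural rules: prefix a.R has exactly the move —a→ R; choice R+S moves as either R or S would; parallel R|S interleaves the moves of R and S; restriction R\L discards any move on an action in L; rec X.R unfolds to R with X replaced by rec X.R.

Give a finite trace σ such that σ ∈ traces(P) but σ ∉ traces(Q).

LTS(P): 3 reachable states
  p0 = b.(0 + 0 + a.0) has moves —b→ p1
  p1 = 0 + 0 + a.0 has moves —a→ p2
  p2 = 0 has moves deadlocked
LTS(Q): 3 reachable states
  q0 = b.(0 + 0 + b.0) has moves —b→ q1
  q1 = 0 + 0 + b.0 has moves —b→ q2
  q2 = 0 has moves deadlocked
Executing ba from P (initial set {p0}):
  after b @ step 1: {p1}
  after a @ step 2: {p2}
  ✓ P
Executing ba from Q (initial set {q0}):
  after b @ step 1: {q1}
  after a @ step 2: ∅  — Q cannot continue

ba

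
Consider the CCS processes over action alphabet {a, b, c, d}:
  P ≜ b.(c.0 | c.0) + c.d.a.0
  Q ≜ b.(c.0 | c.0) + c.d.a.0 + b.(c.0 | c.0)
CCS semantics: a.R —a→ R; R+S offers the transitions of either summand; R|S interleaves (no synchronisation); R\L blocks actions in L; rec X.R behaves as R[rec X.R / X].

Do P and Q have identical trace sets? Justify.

LTS(P): 8 reachable states
  p0 = b.(c.0 | c.0) + c.d.a.0 | --b--▸ p1, --c--▸ p2
  p1 = c.0 | c.0 | --c--▸ p3, --c--▸ p4
  p2 = d.a.0 | --d--▸ p5
  p3 = 0 | c.0 | --c--▸ p6
  p4 = c.0 | 0 | --c--▸ p6
  p5 = a.0 | --a--▸ p7
  p6 = 0 | 0 | ·
  p7 = 0 | ·
LTS(Q): 8 reachable states
  q0 = b.(c.0 | c.0) + c.d.a.0 + b.(c.0 | c.0) | --b--▸ q1, --c--▸ q2
  q1 = c.0 | c.0 | --c--▸ q3, --c--▸ q4
  q2 = d.a.0 | --d--▸ q5
  q3 = 0 | c.0 | --c--▸ q6
  q4 = c.0 | 0 | --c--▸ q6
  q5 = a.0 | --a--▸ q7
  q6 = 0 | 0 | ·
  q7 = 0 | ·
Bisimilarity quotient blocks:
  B0 = {p0, q0}
  B1 = {p1, q1}
  B2 = {p3, p4, q3, q4}
  B3 = {p6, p7, q6, q7}
  B4 = {p2, q2}
  B5 = {p5, q5}
p0 ∈ B0, q0 ∈ B0 → same block
Bisimilar ⇒ trace-equivalent.

traces(P) = traces(Q)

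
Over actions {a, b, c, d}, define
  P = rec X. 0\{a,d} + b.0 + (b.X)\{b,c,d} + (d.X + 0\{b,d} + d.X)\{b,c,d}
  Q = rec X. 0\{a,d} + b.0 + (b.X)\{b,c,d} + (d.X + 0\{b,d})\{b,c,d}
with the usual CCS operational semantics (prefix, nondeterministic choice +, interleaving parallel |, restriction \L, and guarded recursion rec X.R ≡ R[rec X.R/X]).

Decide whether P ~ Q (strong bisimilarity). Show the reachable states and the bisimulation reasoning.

bisimilar

Reachable graph of P (2 states):
  m0 = rec X. 0\{a,d} + b.0 + (b.X)\{b,c,d} + (d.X + 0\{b,d} + d.X)\{b,c,d} :: --b--▸ m1
  m1 = 0 :: ·
Reachable graph of Q (2 states):
  n0 = rec X. 0\{a,d} + b.0 + (b.X)\{b,c,d} + (d.X + 0\{b,d})\{b,c,d} :: --b--▸ n1
  n1 = 0 :: ·
Coarsest stable partition (strong bisimilarity classes):
  B0 = {m0, n0}
  B1 = {m1, n1}
m0 ∈ B0, n0 ∈ B0 → same block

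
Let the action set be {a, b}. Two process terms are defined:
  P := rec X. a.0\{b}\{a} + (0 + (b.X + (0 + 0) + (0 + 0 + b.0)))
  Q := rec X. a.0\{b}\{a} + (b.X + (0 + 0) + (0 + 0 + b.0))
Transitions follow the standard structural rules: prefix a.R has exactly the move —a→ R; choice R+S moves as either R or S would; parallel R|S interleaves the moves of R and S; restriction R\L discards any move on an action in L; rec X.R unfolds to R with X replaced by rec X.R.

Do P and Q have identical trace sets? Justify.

P's transition system — 3 states:
  p0 = rec X. a.0\{b}\{a} + (0 + (b.X + (0 + 0) + (0 + 0 + b.0))) | --a--▸ p1, --b--▸ p0, --b--▸ p2
  p1 = 0\{b}\{a} | ∅
  p2 = 0 | ∅
Q's transition system — 3 states:
  q0 = rec X. a.0\{b}\{a} + (b.X + (0 + 0) + (0 + 0 + b.0)) | --a--▸ q1, --b--▸ q0, --b--▸ q2
  q1 = 0\{b}\{a} | ∅
  q2 = 0 | ∅
Bisimilarity quotient blocks:
  B0 = {p0, q0}
  B1 = {p1, p2, q1, q2}
p0 ∈ B0, q0 ∈ B0 → same block
Bisimilar ⇒ trace-equivalent.

YES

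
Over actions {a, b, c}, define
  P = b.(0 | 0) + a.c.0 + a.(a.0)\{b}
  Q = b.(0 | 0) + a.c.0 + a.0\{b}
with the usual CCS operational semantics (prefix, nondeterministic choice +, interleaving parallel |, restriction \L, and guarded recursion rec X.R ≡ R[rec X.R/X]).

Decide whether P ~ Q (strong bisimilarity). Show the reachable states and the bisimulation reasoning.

P's transition system — 6 states:
  s0 = b.(0 | 0) + a.c.0 + a.(a.0)\{b} :: -a-> s1, -a-> s2, -b-> s3
  s1 = (a.0)\{b} :: -a-> s4
  s2 = c.0 :: -c-> s5
  s3 = 0 | 0 :: (no moves)
  s4 = 0\{b} :: (no moves)
  s5 = 0 :: (no moves)
Q's transition system — 5 states:
  t0 = b.(0 | 0) + a.c.0 + a.0\{b} :: -a-> t1, -a-> t2, -b-> t3
  t1 = 0\{b} :: (no moves)
  t2 = c.0 :: -c-> t4
  t3 = 0 | 0 :: (no moves)
  t4 = 0 :: (no moves)
Bisimilarity quotient blocks:
  B0 = {s0}
  B1 = {s1}
  B2 = {s3, s4, s5, t1, t3, t4}
  B3 = {s2, t2}
  B4 = {t0}
s0 ∈ B0, t0 ∈ B4 → different blocks

P ≁ Q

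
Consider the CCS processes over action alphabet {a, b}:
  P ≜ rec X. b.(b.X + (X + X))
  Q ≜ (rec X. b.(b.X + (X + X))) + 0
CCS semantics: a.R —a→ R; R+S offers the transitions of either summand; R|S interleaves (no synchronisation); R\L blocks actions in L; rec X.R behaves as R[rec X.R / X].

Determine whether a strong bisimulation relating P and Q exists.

P's transition system — 2 states:
  m0 = rec X. b.(b.X + (X + X)) :: ··b··> m1
  m1 = b.(rec X. b.(b.X + (X + X))) + ((rec X. b.(b.X + (X + X))) + (rec X. b.(b.X + (X + X)))) :: ··b··> m0, ··b··> m1
Q's transition system — 3 states:
  n0 = (rec X. b.(b.X + (X + X))) + 0 :: ··b··> n1
  n1 = b.(rec X. b.(b.X + (X + X))) + ((rec X. b.(b.X + (X + X))) + (rec X. b.(b.X + (X + X)))) :: ··b··> n1, ··b··> n2
  n2 = rec X. b.(b.X + (X + X)) :: ··b··> n1
Bisimilarity quotient blocks:
  B0 = {m0, m1, n0, n1, n2}
m0 ∈ B0, n0 ∈ B0 → same block

bisimilar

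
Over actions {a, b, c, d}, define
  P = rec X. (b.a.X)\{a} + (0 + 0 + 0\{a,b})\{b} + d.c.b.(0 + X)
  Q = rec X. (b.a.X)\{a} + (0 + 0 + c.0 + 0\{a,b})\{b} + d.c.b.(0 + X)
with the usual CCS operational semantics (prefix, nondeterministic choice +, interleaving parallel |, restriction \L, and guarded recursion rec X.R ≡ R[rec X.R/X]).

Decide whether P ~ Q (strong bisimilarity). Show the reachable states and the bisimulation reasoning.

P ≁ Q

LTS(P): 5 reachable states
  s0 = rec X. (b.a.X)\{a} + (0 + 0 + 0\{a,b})\{b} + d.c.b.(0 + X) → —b→ s1, —d→ s2
  s1 = (a.(rec X. (b.a.X)\{a} + (0 + 0 + 0\{a,b})\{b} + d.c.b.(0 + X)))\{a} → stopped
  s2 = c.b.(0 + (rec X. (b.a.X)\{a} + (0 + 0 + 0\{a,b})\{b} + d.c.b.(0 + X))) → —c→ s3
  s3 = b.(0 + (rec X. (b.a.X)\{a} + (0 + 0 + 0\{a,b})\{b} + d.c.b.(0 + X))) → —b→ s4
  s4 = 0 + (rec X. (b.a.X)\{a} + (0 + 0 + 0\{a,b})\{b} + d.c.b.(0 + X)) → —b→ s1, —d→ s2
LTS(Q): 6 reachable states
  t0 = rec X. (b.a.X)\{a} + (0 + 0 + c.0 + 0\{a,b})\{b} + d.c.b.(0 + X) → —b→ t1, —c→ t2, —d→ t3
  t1 = (a.(rec X. (b.a.X)\{a} + (0 + 0 + c.0 + 0\{a,b})\{b} + d.c.b.(0 + X)))\{a} → stopped
  t2 = 0\{b} → stopped
  t3 = c.b.(0 + (rec X. (b.a.X)\{a} + (0 + 0 + c.0 + 0\{a,b})\{b} + d.c.b.(0 + X))) → —c→ t4
  t4 = b.(0 + (rec X. (b.a.X)\{a} + (0 + 0 + c.0 + 0\{a,b})\{b} + d.c.b.(0 + X))) → —b→ t5
  t5 = 0 + (rec X. (b.a.X)\{a} + (0 + 0 + c.0 + 0\{a,b})\{b} + d.c.b.(0 + X)) → —b→ t1, —c→ t2, —d→ t3
Partition-refinement fixed point:
  B0 = {s0, s4}
  B1 = {s2}
  B2 = {s3}
  B3 = {s1, t1, t2}
  B4 = {t0, t5}
  B5 = {t3}
  B6 = {t4}
s0 ∈ B0, t0 ∈ B4 → different blocks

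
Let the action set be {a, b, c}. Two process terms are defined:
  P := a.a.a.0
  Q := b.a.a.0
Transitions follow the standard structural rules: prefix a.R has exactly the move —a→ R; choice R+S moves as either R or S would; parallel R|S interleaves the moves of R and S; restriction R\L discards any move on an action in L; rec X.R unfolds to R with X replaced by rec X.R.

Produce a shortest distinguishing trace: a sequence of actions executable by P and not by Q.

a

P's transition system — 4 states:
  u0 = a.a.a.0 ⊢ -a-> u1
  u1 = a.a.0 ⊢ -a-> u2
  u2 = a.0 ⊢ -a-> u3
  u3 = 0 ⊢ ∅
Q's transition system — 4 states:
  v0 = b.a.a.0 ⊢ -b-> v1
  v1 = a.a.0 ⊢ -a-> v2
  v2 = a.0 ⊢ -a-> v3
  v3 = 0 ⊢ ∅
Trace ⟨a⟩ through P, begin at {u0}:
  [1] a ⇒ {u1}
  P completes σ.
Trace ⟨a⟩ through Q, begin at {v0}:
  [1] a ⇒ no successor for Q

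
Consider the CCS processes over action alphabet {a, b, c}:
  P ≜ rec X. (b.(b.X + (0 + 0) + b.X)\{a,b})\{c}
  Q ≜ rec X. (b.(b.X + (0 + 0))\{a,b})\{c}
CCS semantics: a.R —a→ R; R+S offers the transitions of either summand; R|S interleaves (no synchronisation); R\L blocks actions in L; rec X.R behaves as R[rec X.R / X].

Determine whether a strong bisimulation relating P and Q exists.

P's transition system — 2 states:
  s0 = rec X. (b.(b.X + (0 + 0) + b.X)\{a,b})\{c} | =b=> s1
  s1 = (b.(rec X. (b.(b.X + (0 + 0) + b.X)\{a,b})\{c}) + (0 + 0) + b.(rec X. (b.(b.X + (0 + 0) + b.X)\{a,b})\{c}))\{a,b}\{c} | (no moves)
Q's transition system — 2 states:
  t0 = rec X. (b.(b.X + (0 + 0))\{a,b})\{c} | =b=> t1
  t1 = (b.(rec X. (b.(b.X + (0 + 0))\{a,b})\{c}) + (0 + 0))\{a,b}\{c} | (no moves)
Bisimilarity quotient blocks:
  B0 = {s0, t0}
  B1 = {s1, t1}
s0 ∈ B0, t0 ∈ B0 → same block

P ~ Q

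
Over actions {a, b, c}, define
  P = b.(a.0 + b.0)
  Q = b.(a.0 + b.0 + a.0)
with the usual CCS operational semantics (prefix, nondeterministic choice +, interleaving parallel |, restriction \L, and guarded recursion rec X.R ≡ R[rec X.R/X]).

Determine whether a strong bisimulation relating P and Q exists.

P's transition system — 3 states:
  s0 = b.(a.0 + b.0) :: =b=> s1
  s1 = a.0 + b.0 :: =a=> s2, =b=> s2
  s2 = 0 :: ∅
Q's transition system — 3 states:
  t0 = b.(a.0 + b.0 + a.0) :: =b=> t1
  t1 = a.0 + b.0 + a.0 :: =a=> t2, =b=> t2
  t2 = 0 :: ∅
Coarsest stable partition (strong bisimilarity classes):
  B0 = {s0, t0}
  B1 = {s1, t1}
  B2 = {s2, t2}
s0 ∈ B0, t0 ∈ B0 → same block

YES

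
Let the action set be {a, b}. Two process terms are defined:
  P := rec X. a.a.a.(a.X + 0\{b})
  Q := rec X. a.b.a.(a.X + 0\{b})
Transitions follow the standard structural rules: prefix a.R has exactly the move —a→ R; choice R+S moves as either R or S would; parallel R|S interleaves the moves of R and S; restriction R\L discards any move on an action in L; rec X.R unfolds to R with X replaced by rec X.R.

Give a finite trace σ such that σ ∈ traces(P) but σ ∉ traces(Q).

aa

P's transition system — 4 states:
  m0 = rec X. a.a.a.(a.X + 0\{b}) | =a=> m1
  m1 = a.a.(a.(rec X. a.a.a.(a.X + 0\{b})) + 0\{b}) | =a=> m2
  m2 = a.(a.(rec X. a.a.a.(a.X + 0\{b})) + 0\{b}) | =a=> m3
  m3 = a.(rec X. a.a.a.(a.X + 0\{b})) + 0\{b} | =a=> m0
Q's transition system — 4 states:
  n0 = rec X. a.b.a.(a.X + 0\{b}) | =a=> n1
  n1 = b.a.(a.(rec X. a.b.a.(a.X + 0\{b})) + 0\{b}) | =b=> n2
  n2 = a.(a.(rec X. a.b.a.(a.X + 0\{b})) + 0\{b}) | =a=> n3
  n3 = a.(rec X. a.b.a.(a.X + 0\{b})) + 0\{b} | =a=> n0
Trace ⟨aa⟩ through P, begin at {m0}:
  [1] a ⇒ {m1}
  [2] a ⇒ {m2}
  P completes σ.
Trace ⟨aa⟩ through Q, begin at {n0}:
  [1] a ⇒ {n1}
  [2] a ⇒ no successor for Q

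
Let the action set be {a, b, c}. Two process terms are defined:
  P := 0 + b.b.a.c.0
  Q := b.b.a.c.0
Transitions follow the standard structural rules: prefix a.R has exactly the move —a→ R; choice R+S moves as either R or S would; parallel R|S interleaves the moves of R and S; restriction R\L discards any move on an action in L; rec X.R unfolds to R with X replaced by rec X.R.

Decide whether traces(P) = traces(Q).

traces(P) = traces(Q)

Reachable graph of P (5 states):
  u0 = 0 + b.b.a.c.0 :: -b-> u1
  u1 = b.a.c.0 :: -b-> u2
  u2 = a.c.0 :: -a-> u3
  u3 = c.0 :: -c-> u4
  u4 = 0 :: ·
Reachable graph of Q (5 states):
  v0 = b.b.a.c.0 :: -b-> v1
  v1 = b.a.c.0 :: -b-> v2
  v2 = a.c.0 :: -a-> v3
  v3 = c.0 :: -c-> v4
  v4 = 0 :: ·
Coarsest stable partition (strong bisimilarity classes):
  B0 = {u0, v0}
  B1 = {u1, v1}
  B2 = {u2, v2}
  B3 = {u3, v3}
  B4 = {u4, v4}
u0 ∈ B0, v0 ∈ B0 → same block
Bisimilar ⇒ trace-equivalent.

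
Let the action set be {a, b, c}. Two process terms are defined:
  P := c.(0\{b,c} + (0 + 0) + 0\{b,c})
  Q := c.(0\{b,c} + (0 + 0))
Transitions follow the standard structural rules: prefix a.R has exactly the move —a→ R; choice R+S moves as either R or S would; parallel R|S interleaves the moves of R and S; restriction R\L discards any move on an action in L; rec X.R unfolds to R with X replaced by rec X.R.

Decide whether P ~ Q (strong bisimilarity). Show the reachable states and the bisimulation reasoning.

P ~ Q

P's transition system — 2 states:
  u0 = c.(0\{b,c} + (0 + 0) + 0\{b,c}) | -c-> u1
  u1 = 0\{b,c} + (0 + 0) + 0\{b,c} | ∅
Q's transition system — 2 states:
  v0 = c.(0\{b,c} + (0 + 0)) | -c-> v1
  v1 = 0\{b,c} + (0 + 0) | ∅
Partition-refinement fixed point:
  B0 = {u0, v0}
  B1 = {u1, v1}
u0 ∈ B0, v0 ∈ B0 → same block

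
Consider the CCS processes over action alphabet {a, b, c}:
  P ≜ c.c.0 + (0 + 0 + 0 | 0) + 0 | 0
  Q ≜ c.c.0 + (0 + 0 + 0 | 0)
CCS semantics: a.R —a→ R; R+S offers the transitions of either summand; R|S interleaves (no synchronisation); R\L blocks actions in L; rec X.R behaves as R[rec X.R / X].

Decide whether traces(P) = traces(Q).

P's transition system — 3 states:
  m0 = c.c.0 + (0 + 0 + 0 | 0) + 0 | 0 | =c=> m1
  m1 = c.0 | =c=> m2
  m2 = 0 | ·
Q's transition system — 3 states:
  n0 = c.c.0 + (0 + 0 + 0 | 0) | =c=> n1
  n1 = c.0 | =c=> n2
  n2 = 0 | ·
Bisimilarity quotient blocks:
  B0 = {m0, n0}
  B1 = {m1, n1}
  B2 = {m2, n2}
m0 ∈ B0, n0 ∈ B0 → same block
Bisimilar ⇒ trace-equivalent.

YES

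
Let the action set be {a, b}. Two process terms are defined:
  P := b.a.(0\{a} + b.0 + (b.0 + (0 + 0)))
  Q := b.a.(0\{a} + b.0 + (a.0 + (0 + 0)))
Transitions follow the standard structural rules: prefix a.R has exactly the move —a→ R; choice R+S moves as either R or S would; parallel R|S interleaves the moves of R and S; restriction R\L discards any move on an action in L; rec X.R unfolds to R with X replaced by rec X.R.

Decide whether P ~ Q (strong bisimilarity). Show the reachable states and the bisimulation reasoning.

not bisimilar

P's transition system — 4 states:
  s0 = b.a.(0\{a} + b.0 + (b.0 + (0 + 0))) ⊢ ··b··> s1
  s1 = a.(0\{a} + b.0 + (b.0 + (0 + 0))) ⊢ ··a··> s2
  s2 = 0\{a} + b.0 + (b.0 + (0 + 0)) ⊢ ··b··> s3
  s3 = 0 ⊢ ∅
Q's transition system — 4 states:
  t0 = b.a.(0\{a} + b.0 + (a.0 + (0 + 0))) ⊢ ··b··> t1
  t1 = a.(0\{a} + b.0 + (a.0 + (0 + 0))) ⊢ ··a··> t2
  t2 = 0\{a} + b.0 + (a.0 + (0 + 0)) ⊢ ··a··> t3, ··b··> t3
  t3 = 0 ⊢ ∅
Coarsest stable partition (strong bisimilarity classes):
  B0 = {s0}
  B1 = {s1}
  B2 = {s2}
  B3 = {s3, t3}
  B4 = {t0}
  B5 = {t1}
  B6 = {t2}
s0 ∈ B0, t0 ∈ B4 → different blocks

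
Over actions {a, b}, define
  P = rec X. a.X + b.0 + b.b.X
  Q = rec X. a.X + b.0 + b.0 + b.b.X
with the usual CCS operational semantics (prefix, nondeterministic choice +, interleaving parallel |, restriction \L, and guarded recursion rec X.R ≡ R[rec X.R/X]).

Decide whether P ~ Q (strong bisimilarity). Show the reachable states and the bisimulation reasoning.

P's transition system — 3 states:
  u0 = rec X. a.X + b.0 + b.b.X has moves ··a··> u0, ··b··> u1, ··b··> u2
  u1 = 0 has moves ·
  u2 = b.(rec X. a.X + b.0 + b.b.X) has moves ··b··> u0
Q's transition system — 3 states:
  v0 = rec X. a.X + b.0 + b.0 + b.b.X has moves ··a··> v0, ··b··> v1, ··b··> v2
  v1 = 0 has moves ·
  v2 = b.(rec X. a.X + b.0 + b.0 + b.b.X) has moves ··b··> v0
Partition-refinement fixed point:
  B0 = {u0, v0}
  B1 = {u1, v1}
  B2 = {u2, v2}
u0 ∈ B0, v0 ∈ B0 → same block

YES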